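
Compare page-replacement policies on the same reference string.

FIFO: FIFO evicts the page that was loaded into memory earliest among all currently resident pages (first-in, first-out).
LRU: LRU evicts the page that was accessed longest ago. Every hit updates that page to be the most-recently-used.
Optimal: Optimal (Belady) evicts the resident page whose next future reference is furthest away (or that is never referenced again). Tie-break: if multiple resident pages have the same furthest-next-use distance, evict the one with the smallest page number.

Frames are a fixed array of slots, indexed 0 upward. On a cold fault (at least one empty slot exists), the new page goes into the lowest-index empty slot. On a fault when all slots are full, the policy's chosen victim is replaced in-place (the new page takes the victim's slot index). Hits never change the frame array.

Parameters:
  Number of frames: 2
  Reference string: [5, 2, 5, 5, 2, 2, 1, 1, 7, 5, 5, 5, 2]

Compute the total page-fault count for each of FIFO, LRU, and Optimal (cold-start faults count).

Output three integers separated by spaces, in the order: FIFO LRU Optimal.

--- FIFO ---
  step 0: ref 5 -> FAULT, frames=[5,-] (faults so far: 1)
  step 1: ref 2 -> FAULT, frames=[5,2] (faults so far: 2)
  step 2: ref 5 -> HIT, frames=[5,2] (faults so far: 2)
  step 3: ref 5 -> HIT, frames=[5,2] (faults so far: 2)
  step 4: ref 2 -> HIT, frames=[5,2] (faults so far: 2)
  step 5: ref 2 -> HIT, frames=[5,2] (faults so far: 2)
  step 6: ref 1 -> FAULT, evict 5, frames=[1,2] (faults so far: 3)
  step 7: ref 1 -> HIT, frames=[1,2] (faults so far: 3)
  step 8: ref 7 -> FAULT, evict 2, frames=[1,7] (faults so far: 4)
  step 9: ref 5 -> FAULT, evict 1, frames=[5,7] (faults so far: 5)
  step 10: ref 5 -> HIT, frames=[5,7] (faults so far: 5)
  step 11: ref 5 -> HIT, frames=[5,7] (faults so far: 5)
  step 12: ref 2 -> FAULT, evict 7, frames=[5,2] (faults so far: 6)
  FIFO total faults: 6
--- LRU ---
  step 0: ref 5 -> FAULT, frames=[5,-] (faults so far: 1)
  step 1: ref 2 -> FAULT, frames=[5,2] (faults so far: 2)
  step 2: ref 5 -> HIT, frames=[5,2] (faults so far: 2)
  step 3: ref 5 -> HIT, frames=[5,2] (faults so far: 2)
  step 4: ref 2 -> HIT, frames=[5,2] (faults so far: 2)
  step 5: ref 2 -> HIT, frames=[5,2] (faults so far: 2)
  step 6: ref 1 -> FAULT, evict 5, frames=[1,2] (faults so far: 3)
  step 7: ref 1 -> HIT, frames=[1,2] (faults so far: 3)
  step 8: ref 7 -> FAULT, evict 2, frames=[1,7] (faults so far: 4)
  step 9: ref 5 -> FAULT, evict 1, frames=[5,7] (faults so far: 5)
  step 10: ref 5 -> HIT, frames=[5,7] (faults so far: 5)
  step 11: ref 5 -> HIT, frames=[5,7] (faults so far: 5)
  step 12: ref 2 -> FAULT, evict 7, frames=[5,2] (faults so far: 6)
  LRU total faults: 6
--- Optimal ---
  step 0: ref 5 -> FAULT, frames=[5,-] (faults so far: 1)
  step 1: ref 2 -> FAULT, frames=[5,2] (faults so far: 2)
  step 2: ref 5 -> HIT, frames=[5,2] (faults so far: 2)
  step 3: ref 5 -> HIT, frames=[5,2] (faults so far: 2)
  step 4: ref 2 -> HIT, frames=[5,2] (faults so far: 2)
  step 5: ref 2 -> HIT, frames=[5,2] (faults so far: 2)
  step 6: ref 1 -> FAULT, evict 2, frames=[5,1] (faults so far: 3)
  step 7: ref 1 -> HIT, frames=[5,1] (faults so far: 3)
  step 8: ref 7 -> FAULT, evict 1, frames=[5,7] (faults so far: 4)
  step 9: ref 5 -> HIT, frames=[5,7] (faults so far: 4)
  step 10: ref 5 -> HIT, frames=[5,7] (faults so far: 4)
  step 11: ref 5 -> HIT, frames=[5,7] (faults so far: 4)
  step 12: ref 2 -> FAULT, evict 5, frames=[2,7] (faults so far: 5)
  Optimal total faults: 5

Answer: 6 6 5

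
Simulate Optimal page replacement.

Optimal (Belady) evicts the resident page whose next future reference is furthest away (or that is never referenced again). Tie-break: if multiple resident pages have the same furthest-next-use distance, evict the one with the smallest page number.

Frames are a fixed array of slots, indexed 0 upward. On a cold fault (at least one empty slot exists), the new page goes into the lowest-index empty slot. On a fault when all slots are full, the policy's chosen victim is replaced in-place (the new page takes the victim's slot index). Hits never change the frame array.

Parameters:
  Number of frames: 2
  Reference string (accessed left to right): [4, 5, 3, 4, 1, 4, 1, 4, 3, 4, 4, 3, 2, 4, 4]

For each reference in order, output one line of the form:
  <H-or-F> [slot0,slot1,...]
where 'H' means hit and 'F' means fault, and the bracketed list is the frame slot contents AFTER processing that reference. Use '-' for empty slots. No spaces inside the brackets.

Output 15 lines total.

F [4,-]
F [4,5]
F [4,3]
H [4,3]
F [4,1]
H [4,1]
H [4,1]
H [4,1]
F [4,3]
H [4,3]
H [4,3]
H [4,3]
F [4,2]
H [4,2]
H [4,2]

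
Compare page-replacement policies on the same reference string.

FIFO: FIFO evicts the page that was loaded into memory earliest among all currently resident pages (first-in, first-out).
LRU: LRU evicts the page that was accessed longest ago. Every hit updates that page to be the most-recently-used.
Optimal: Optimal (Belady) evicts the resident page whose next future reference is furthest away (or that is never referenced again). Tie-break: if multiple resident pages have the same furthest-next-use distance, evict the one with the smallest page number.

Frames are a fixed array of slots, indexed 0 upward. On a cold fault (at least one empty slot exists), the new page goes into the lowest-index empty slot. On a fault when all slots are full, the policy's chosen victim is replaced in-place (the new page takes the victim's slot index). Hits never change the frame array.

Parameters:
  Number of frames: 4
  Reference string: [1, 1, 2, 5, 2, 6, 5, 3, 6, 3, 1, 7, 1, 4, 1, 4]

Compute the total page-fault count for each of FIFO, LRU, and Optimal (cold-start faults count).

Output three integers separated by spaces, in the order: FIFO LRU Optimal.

--- FIFO ---
  step 0: ref 1 -> FAULT, frames=[1,-,-,-] (faults so far: 1)
  step 1: ref 1 -> HIT, frames=[1,-,-,-] (faults so far: 1)
  step 2: ref 2 -> FAULT, frames=[1,2,-,-] (faults so far: 2)
  step 3: ref 5 -> FAULT, frames=[1,2,5,-] (faults so far: 3)
  step 4: ref 2 -> HIT, frames=[1,2,5,-] (faults so far: 3)
  step 5: ref 6 -> FAULT, frames=[1,2,5,6] (faults so far: 4)
  step 6: ref 5 -> HIT, frames=[1,2,5,6] (faults so far: 4)
  step 7: ref 3 -> FAULT, evict 1, frames=[3,2,5,6] (faults so far: 5)
  step 8: ref 6 -> HIT, frames=[3,2,5,6] (faults so far: 5)
  step 9: ref 3 -> HIT, frames=[3,2,5,6] (faults so far: 5)
  step 10: ref 1 -> FAULT, evict 2, frames=[3,1,5,6] (faults so far: 6)
  step 11: ref 7 -> FAULT, evict 5, frames=[3,1,7,6] (faults so far: 7)
  step 12: ref 1 -> HIT, frames=[3,1,7,6] (faults so far: 7)
  step 13: ref 4 -> FAULT, evict 6, frames=[3,1,7,4] (faults so far: 8)
  step 14: ref 1 -> HIT, frames=[3,1,7,4] (faults so far: 8)
  step 15: ref 4 -> HIT, frames=[3,1,7,4] (faults so far: 8)
  FIFO total faults: 8
--- LRU ---
  step 0: ref 1 -> FAULT, frames=[1,-,-,-] (faults so far: 1)
  step 1: ref 1 -> HIT, frames=[1,-,-,-] (faults so far: 1)
  step 2: ref 2 -> FAULT, frames=[1,2,-,-] (faults so far: 2)
  step 3: ref 5 -> FAULT, frames=[1,2,5,-] (faults so far: 3)
  step 4: ref 2 -> HIT, frames=[1,2,5,-] (faults so far: 3)
  step 5: ref 6 -> FAULT, frames=[1,2,5,6] (faults so far: 4)
  step 6: ref 5 -> HIT, frames=[1,2,5,6] (faults so far: 4)
  step 7: ref 3 -> FAULT, evict 1, frames=[3,2,5,6] (faults so far: 5)
  step 8: ref 6 -> HIT, frames=[3,2,5,6] (faults so far: 5)
  step 9: ref 3 -> HIT, frames=[3,2,5,6] (faults so far: 5)
  step 10: ref 1 -> FAULT, evict 2, frames=[3,1,5,6] (faults so far: 6)
  step 11: ref 7 -> FAULT, evict 5, frames=[3,1,7,6] (faults so far: 7)
  step 12: ref 1 -> HIT, frames=[3,1,7,6] (faults so far: 7)
  step 13: ref 4 -> FAULT, evict 6, frames=[3,1,7,4] (faults so far: 8)
  step 14: ref 1 -> HIT, frames=[3,1,7,4] (faults so far: 8)
  step 15: ref 4 -> HIT, frames=[3,1,7,4] (faults so far: 8)
  LRU total faults: 8
--- Optimal ---
  step 0: ref 1 -> FAULT, frames=[1,-,-,-] (faults so far: 1)
  step 1: ref 1 -> HIT, frames=[1,-,-,-] (faults so far: 1)
  step 2: ref 2 -> FAULT, frames=[1,2,-,-] (faults so far: 2)
  step 3: ref 5 -> FAULT, frames=[1,2,5,-] (faults so far: 3)
  step 4: ref 2 -> HIT, frames=[1,2,5,-] (faults so far: 3)
  step 5: ref 6 -> FAULT, frames=[1,2,5,6] (faults so far: 4)
  step 6: ref 5 -> HIT, frames=[1,2,5,6] (faults so far: 4)
  step 7: ref 3 -> FAULT, evict 2, frames=[1,3,5,6] (faults so far: 5)
  step 8: ref 6 -> HIT, frames=[1,3,5,6] (faults so far: 5)
  step 9: ref 3 -> HIT, frames=[1,3,5,6] (faults so far: 5)
  step 10: ref 1 -> HIT, frames=[1,3,5,6] (faults so far: 5)
  step 11: ref 7 -> FAULT, evict 3, frames=[1,7,5,6] (faults so far: 6)
  step 12: ref 1 -> HIT, frames=[1,7,5,6] (faults so far: 6)
  step 13: ref 4 -> FAULT, evict 5, frames=[1,7,4,6] (faults so far: 7)
  step 14: ref 1 -> HIT, frames=[1,7,4,6] (faults so far: 7)
  step 15: ref 4 -> HIT, frames=[1,7,4,6] (faults so far: 7)
  Optimal total faults: 7

Answer: 8 8 7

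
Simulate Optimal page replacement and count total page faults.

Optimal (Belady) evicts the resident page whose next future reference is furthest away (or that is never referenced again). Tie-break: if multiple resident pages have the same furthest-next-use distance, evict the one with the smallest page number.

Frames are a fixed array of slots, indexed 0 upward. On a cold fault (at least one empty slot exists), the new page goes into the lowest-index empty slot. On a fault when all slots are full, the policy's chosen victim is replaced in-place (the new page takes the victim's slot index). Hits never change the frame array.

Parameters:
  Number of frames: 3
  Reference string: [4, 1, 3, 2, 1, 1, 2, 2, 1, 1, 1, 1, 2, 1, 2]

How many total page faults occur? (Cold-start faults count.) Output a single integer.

Step 0: ref 4 → FAULT, frames=[4,-,-]
Step 1: ref 1 → FAULT, frames=[4,1,-]
Step 2: ref 3 → FAULT, frames=[4,1,3]
Step 3: ref 2 → FAULT (evict 3), frames=[4,1,2]
Step 4: ref 1 → HIT, frames=[4,1,2]
Step 5: ref 1 → HIT, frames=[4,1,2]
Step 6: ref 2 → HIT, frames=[4,1,2]
Step 7: ref 2 → HIT, frames=[4,1,2]
Step 8: ref 1 → HIT, frames=[4,1,2]
Step 9: ref 1 → HIT, frames=[4,1,2]
Step 10: ref 1 → HIT, frames=[4,1,2]
Step 11: ref 1 → HIT, frames=[4,1,2]
Step 12: ref 2 → HIT, frames=[4,1,2]
Step 13: ref 1 → HIT, frames=[4,1,2]
Step 14: ref 2 → HIT, frames=[4,1,2]
Total faults: 4

Answer: 4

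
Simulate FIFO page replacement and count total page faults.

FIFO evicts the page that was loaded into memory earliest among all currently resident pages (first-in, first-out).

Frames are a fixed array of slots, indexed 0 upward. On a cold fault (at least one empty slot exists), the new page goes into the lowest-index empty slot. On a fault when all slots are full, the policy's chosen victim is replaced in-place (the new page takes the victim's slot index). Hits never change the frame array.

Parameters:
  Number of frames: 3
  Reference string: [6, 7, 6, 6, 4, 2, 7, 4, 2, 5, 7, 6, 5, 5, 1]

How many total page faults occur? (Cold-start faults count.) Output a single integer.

Step 0: ref 6 → FAULT, frames=[6,-,-]
Step 1: ref 7 → FAULT, frames=[6,7,-]
Step 2: ref 6 → HIT, frames=[6,7,-]
Step 3: ref 6 → HIT, frames=[6,7,-]
Step 4: ref 4 → FAULT, frames=[6,7,4]
Step 5: ref 2 → FAULT (evict 6), frames=[2,7,4]
Step 6: ref 7 → HIT, frames=[2,7,4]
Step 7: ref 4 → HIT, frames=[2,7,4]
Step 8: ref 2 → HIT, frames=[2,7,4]
Step 9: ref 5 → FAULT (evict 7), frames=[2,5,4]
Step 10: ref 7 → FAULT (evict 4), frames=[2,5,7]
Step 11: ref 6 → FAULT (evict 2), frames=[6,5,7]
Step 12: ref 5 → HIT, frames=[6,5,7]
Step 13: ref 5 → HIT, frames=[6,5,7]
Step 14: ref 1 → FAULT (evict 5), frames=[6,1,7]
Total faults: 8

Answer: 8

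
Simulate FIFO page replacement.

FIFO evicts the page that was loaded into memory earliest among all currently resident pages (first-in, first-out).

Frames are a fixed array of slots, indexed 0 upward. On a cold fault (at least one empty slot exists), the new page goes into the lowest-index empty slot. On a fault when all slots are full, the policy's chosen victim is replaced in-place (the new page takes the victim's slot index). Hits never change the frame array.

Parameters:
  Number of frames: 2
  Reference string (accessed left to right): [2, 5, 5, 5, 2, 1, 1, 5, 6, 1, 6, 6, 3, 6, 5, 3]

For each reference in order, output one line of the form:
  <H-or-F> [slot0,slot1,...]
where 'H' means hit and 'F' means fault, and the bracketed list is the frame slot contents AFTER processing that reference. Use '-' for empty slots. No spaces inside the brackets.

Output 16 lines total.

F [2,-]
F [2,5]
H [2,5]
H [2,5]
H [2,5]
F [1,5]
H [1,5]
H [1,5]
F [1,6]
H [1,6]
H [1,6]
H [1,6]
F [3,6]
H [3,6]
F [3,5]
H [3,5]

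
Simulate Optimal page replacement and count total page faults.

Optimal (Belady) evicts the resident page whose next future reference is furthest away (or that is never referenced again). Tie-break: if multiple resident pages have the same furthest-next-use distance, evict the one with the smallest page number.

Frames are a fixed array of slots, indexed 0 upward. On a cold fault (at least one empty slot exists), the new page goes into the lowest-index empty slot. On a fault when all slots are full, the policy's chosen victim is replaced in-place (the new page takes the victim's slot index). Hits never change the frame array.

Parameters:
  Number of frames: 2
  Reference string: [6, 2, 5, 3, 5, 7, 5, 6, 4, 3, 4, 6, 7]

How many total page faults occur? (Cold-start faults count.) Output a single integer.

Answer: 10

Derivation:
Step 0: ref 6 → FAULT, frames=[6,-]
Step 1: ref 2 → FAULT, frames=[6,2]
Step 2: ref 5 → FAULT (evict 2), frames=[6,5]
Step 3: ref 3 → FAULT (evict 6), frames=[3,5]
Step 4: ref 5 → HIT, frames=[3,5]
Step 5: ref 7 → FAULT (evict 3), frames=[7,5]
Step 6: ref 5 → HIT, frames=[7,5]
Step 7: ref 6 → FAULT (evict 5), frames=[7,6]
Step 8: ref 4 → FAULT (evict 7), frames=[4,6]
Step 9: ref 3 → FAULT (evict 6), frames=[4,3]
Step 10: ref 4 → HIT, frames=[4,3]
Step 11: ref 6 → FAULT (evict 3), frames=[4,6]
Step 12: ref 7 → FAULT (evict 4), frames=[7,6]
Total faults: 10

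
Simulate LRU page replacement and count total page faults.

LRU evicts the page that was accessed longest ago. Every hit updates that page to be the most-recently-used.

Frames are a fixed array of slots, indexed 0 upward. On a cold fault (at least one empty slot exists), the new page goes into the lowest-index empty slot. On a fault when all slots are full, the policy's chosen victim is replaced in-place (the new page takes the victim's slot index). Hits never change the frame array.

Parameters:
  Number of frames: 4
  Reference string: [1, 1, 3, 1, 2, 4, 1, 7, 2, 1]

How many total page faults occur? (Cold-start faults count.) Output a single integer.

Step 0: ref 1 → FAULT, frames=[1,-,-,-]
Step 1: ref 1 → HIT, frames=[1,-,-,-]
Step 2: ref 3 → FAULT, frames=[1,3,-,-]
Step 3: ref 1 → HIT, frames=[1,3,-,-]
Step 4: ref 2 → FAULT, frames=[1,3,2,-]
Step 5: ref 4 → FAULT, frames=[1,3,2,4]
Step 6: ref 1 → HIT, frames=[1,3,2,4]
Step 7: ref 7 → FAULT (evict 3), frames=[1,7,2,4]
Step 8: ref 2 → HIT, frames=[1,7,2,4]
Step 9: ref 1 → HIT, frames=[1,7,2,4]
Total faults: 5

Answer: 5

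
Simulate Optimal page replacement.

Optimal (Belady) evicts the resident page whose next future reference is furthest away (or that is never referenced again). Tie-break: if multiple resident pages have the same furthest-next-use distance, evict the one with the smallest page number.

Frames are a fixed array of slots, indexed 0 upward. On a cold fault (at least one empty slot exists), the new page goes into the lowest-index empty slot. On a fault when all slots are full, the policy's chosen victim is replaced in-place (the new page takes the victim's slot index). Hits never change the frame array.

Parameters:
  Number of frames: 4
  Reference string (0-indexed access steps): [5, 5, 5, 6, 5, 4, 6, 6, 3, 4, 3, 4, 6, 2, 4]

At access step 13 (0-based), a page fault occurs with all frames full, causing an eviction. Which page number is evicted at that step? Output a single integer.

Answer: 3

Derivation:
Step 0: ref 5 -> FAULT, frames=[5,-,-,-]
Step 1: ref 5 -> HIT, frames=[5,-,-,-]
Step 2: ref 5 -> HIT, frames=[5,-,-,-]
Step 3: ref 6 -> FAULT, frames=[5,6,-,-]
Step 4: ref 5 -> HIT, frames=[5,6,-,-]
Step 5: ref 4 -> FAULT, frames=[5,6,4,-]
Step 6: ref 6 -> HIT, frames=[5,6,4,-]
Step 7: ref 6 -> HIT, frames=[5,6,4,-]
Step 8: ref 3 -> FAULT, frames=[5,6,4,3]
Step 9: ref 4 -> HIT, frames=[5,6,4,3]
Step 10: ref 3 -> HIT, frames=[5,6,4,3]
Step 11: ref 4 -> HIT, frames=[5,6,4,3]
Step 12: ref 6 -> HIT, frames=[5,6,4,3]
Step 13: ref 2 -> FAULT, evict 3, frames=[5,6,4,2]
At step 13: evicted page 3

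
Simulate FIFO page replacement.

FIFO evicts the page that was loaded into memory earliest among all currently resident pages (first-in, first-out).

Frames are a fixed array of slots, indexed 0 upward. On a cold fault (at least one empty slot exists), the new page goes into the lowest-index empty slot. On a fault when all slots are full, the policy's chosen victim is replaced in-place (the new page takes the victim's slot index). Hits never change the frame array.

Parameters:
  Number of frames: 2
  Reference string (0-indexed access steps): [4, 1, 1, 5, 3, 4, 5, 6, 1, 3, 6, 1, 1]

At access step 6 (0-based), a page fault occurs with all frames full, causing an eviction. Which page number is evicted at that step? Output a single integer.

Step 0: ref 4 -> FAULT, frames=[4,-]
Step 1: ref 1 -> FAULT, frames=[4,1]
Step 2: ref 1 -> HIT, frames=[4,1]
Step 3: ref 5 -> FAULT, evict 4, frames=[5,1]
Step 4: ref 3 -> FAULT, evict 1, frames=[5,3]
Step 5: ref 4 -> FAULT, evict 5, frames=[4,3]
Step 6: ref 5 -> FAULT, evict 3, frames=[4,5]
At step 6: evicted page 3

Answer: 3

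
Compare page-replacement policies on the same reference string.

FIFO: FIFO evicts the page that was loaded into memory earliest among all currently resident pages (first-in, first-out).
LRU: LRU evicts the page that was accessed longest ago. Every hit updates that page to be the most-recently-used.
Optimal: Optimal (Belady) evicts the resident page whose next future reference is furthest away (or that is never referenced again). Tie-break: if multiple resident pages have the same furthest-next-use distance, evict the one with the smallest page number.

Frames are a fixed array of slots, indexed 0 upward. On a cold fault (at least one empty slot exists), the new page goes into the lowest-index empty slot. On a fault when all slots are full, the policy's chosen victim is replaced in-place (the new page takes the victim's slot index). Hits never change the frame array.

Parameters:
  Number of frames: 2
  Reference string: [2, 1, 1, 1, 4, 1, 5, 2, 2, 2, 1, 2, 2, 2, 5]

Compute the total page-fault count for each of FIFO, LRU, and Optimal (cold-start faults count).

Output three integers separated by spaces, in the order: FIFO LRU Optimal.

Answer: 7 7 6

Derivation:
--- FIFO ---
  step 0: ref 2 -> FAULT, frames=[2,-] (faults so far: 1)
  step 1: ref 1 -> FAULT, frames=[2,1] (faults so far: 2)
  step 2: ref 1 -> HIT, frames=[2,1] (faults so far: 2)
  step 3: ref 1 -> HIT, frames=[2,1] (faults so far: 2)
  step 4: ref 4 -> FAULT, evict 2, frames=[4,1] (faults so far: 3)
  step 5: ref 1 -> HIT, frames=[4,1] (faults so far: 3)
  step 6: ref 5 -> FAULT, evict 1, frames=[4,5] (faults so far: 4)
  step 7: ref 2 -> FAULT, evict 4, frames=[2,5] (faults so far: 5)
  step 8: ref 2 -> HIT, frames=[2,5] (faults so far: 5)
  step 9: ref 2 -> HIT, frames=[2,5] (faults so far: 5)
  step 10: ref 1 -> FAULT, evict 5, frames=[2,1] (faults so far: 6)
  step 11: ref 2 -> HIT, frames=[2,1] (faults so far: 6)
  step 12: ref 2 -> HIT, frames=[2,1] (faults so far: 6)
  step 13: ref 2 -> HIT, frames=[2,1] (faults so far: 6)
  step 14: ref 5 -> FAULT, evict 2, frames=[5,1] (faults so far: 7)
  FIFO total faults: 7
--- LRU ---
  step 0: ref 2 -> FAULT, frames=[2,-] (faults so far: 1)
  step 1: ref 1 -> FAULT, frames=[2,1] (faults so far: 2)
  step 2: ref 1 -> HIT, frames=[2,1] (faults so far: 2)
  step 3: ref 1 -> HIT, frames=[2,1] (faults so far: 2)
  step 4: ref 4 -> FAULT, evict 2, frames=[4,1] (faults so far: 3)
  step 5: ref 1 -> HIT, frames=[4,1] (faults so far: 3)
  step 6: ref 5 -> FAULT, evict 4, frames=[5,1] (faults so far: 4)
  step 7: ref 2 -> FAULT, evict 1, frames=[5,2] (faults so far: 5)
  step 8: ref 2 -> HIT, frames=[5,2] (faults so far: 5)
  step 9: ref 2 -> HIT, frames=[5,2] (faults so far: 5)
  step 10: ref 1 -> FAULT, evict 5, frames=[1,2] (faults so far: 6)
  step 11: ref 2 -> HIT, frames=[1,2] (faults so far: 6)
  step 12: ref 2 -> HIT, frames=[1,2] (faults so far: 6)
  step 13: ref 2 -> HIT, frames=[1,2] (faults so far: 6)
  step 14: ref 5 -> FAULT, evict 1, frames=[5,2] (faults so far: 7)
  LRU total faults: 7
--- Optimal ---
  step 0: ref 2 -> FAULT, frames=[2,-] (faults so far: 1)
  step 1: ref 1 -> FAULT, frames=[2,1] (faults so far: 2)
  step 2: ref 1 -> HIT, frames=[2,1] (faults so far: 2)
  step 3: ref 1 -> HIT, frames=[2,1] (faults so far: 2)
  step 4: ref 4 -> FAULT, evict 2, frames=[4,1] (faults so far: 3)
  step 5: ref 1 -> HIT, frames=[4,1] (faults so far: 3)
  step 6: ref 5 -> FAULT, evict 4, frames=[5,1] (faults so far: 4)
  step 7: ref 2 -> FAULT, evict 5, frames=[2,1] (faults so far: 5)
  step 8: ref 2 -> HIT, frames=[2,1] (faults so far: 5)
  step 9: ref 2 -> HIT, frames=[2,1] (faults so far: 5)
  step 10: ref 1 -> HIT, frames=[2,1] (faults so far: 5)
  step 11: ref 2 -> HIT, frames=[2,1] (faults so far: 5)
  step 12: ref 2 -> HIT, frames=[2,1] (faults so far: 5)
  step 13: ref 2 -> HIT, frames=[2,1] (faults so far: 5)
  step 14: ref 5 -> FAULT, evict 1, frames=[2,5] (faults so far: 6)
  Optimal total faults: 6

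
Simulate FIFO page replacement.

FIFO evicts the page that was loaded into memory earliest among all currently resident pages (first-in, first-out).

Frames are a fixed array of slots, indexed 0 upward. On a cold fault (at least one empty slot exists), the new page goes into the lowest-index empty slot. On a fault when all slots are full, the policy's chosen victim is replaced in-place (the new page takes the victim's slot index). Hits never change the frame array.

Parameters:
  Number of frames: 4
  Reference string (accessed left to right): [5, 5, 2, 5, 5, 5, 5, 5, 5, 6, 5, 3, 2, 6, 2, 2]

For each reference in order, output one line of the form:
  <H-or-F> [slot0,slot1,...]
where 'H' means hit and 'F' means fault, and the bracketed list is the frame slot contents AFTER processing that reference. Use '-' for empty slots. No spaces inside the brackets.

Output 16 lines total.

F [5,-,-,-]
H [5,-,-,-]
F [5,2,-,-]
H [5,2,-,-]
H [5,2,-,-]
H [5,2,-,-]
H [5,2,-,-]
H [5,2,-,-]
H [5,2,-,-]
F [5,2,6,-]
H [5,2,6,-]
F [5,2,6,3]
H [5,2,6,3]
H [5,2,6,3]
H [5,2,6,3]
H [5,2,6,3]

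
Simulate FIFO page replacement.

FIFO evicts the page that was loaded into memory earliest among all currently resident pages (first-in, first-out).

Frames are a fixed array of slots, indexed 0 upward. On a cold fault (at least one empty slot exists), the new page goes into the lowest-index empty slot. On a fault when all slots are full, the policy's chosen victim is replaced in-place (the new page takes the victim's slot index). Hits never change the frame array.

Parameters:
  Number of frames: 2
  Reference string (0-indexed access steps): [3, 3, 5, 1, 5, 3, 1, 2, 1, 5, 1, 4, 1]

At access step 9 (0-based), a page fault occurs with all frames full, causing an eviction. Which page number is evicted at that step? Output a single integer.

Answer: 2

Derivation:
Step 0: ref 3 -> FAULT, frames=[3,-]
Step 1: ref 3 -> HIT, frames=[3,-]
Step 2: ref 5 -> FAULT, frames=[3,5]
Step 3: ref 1 -> FAULT, evict 3, frames=[1,5]
Step 4: ref 5 -> HIT, frames=[1,5]
Step 5: ref 3 -> FAULT, evict 5, frames=[1,3]
Step 6: ref 1 -> HIT, frames=[1,3]
Step 7: ref 2 -> FAULT, evict 1, frames=[2,3]
Step 8: ref 1 -> FAULT, evict 3, frames=[2,1]
Step 9: ref 5 -> FAULT, evict 2, frames=[5,1]
At step 9: evicted page 2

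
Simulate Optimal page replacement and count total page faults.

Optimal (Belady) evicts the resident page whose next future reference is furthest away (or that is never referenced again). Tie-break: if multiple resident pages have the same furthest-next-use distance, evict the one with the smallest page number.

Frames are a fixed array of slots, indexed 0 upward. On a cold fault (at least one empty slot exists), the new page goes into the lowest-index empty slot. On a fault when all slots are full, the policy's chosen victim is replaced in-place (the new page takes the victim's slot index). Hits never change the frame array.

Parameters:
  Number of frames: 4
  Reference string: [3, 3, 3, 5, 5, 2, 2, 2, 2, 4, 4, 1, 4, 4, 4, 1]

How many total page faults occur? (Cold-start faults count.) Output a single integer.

Step 0: ref 3 → FAULT, frames=[3,-,-,-]
Step 1: ref 3 → HIT, frames=[3,-,-,-]
Step 2: ref 3 → HIT, frames=[3,-,-,-]
Step 3: ref 5 → FAULT, frames=[3,5,-,-]
Step 4: ref 5 → HIT, frames=[3,5,-,-]
Step 5: ref 2 → FAULT, frames=[3,5,2,-]
Step 6: ref 2 → HIT, frames=[3,5,2,-]
Step 7: ref 2 → HIT, frames=[3,5,2,-]
Step 8: ref 2 → HIT, frames=[3,5,2,-]
Step 9: ref 4 → FAULT, frames=[3,5,2,4]
Step 10: ref 4 → HIT, frames=[3,5,2,4]
Step 11: ref 1 → FAULT (evict 2), frames=[3,5,1,4]
Step 12: ref 4 → HIT, frames=[3,5,1,4]
Step 13: ref 4 → HIT, frames=[3,5,1,4]
Step 14: ref 4 → HIT, frames=[3,5,1,4]
Step 15: ref 1 → HIT, frames=[3,5,1,4]
Total faults: 5

Answer: 5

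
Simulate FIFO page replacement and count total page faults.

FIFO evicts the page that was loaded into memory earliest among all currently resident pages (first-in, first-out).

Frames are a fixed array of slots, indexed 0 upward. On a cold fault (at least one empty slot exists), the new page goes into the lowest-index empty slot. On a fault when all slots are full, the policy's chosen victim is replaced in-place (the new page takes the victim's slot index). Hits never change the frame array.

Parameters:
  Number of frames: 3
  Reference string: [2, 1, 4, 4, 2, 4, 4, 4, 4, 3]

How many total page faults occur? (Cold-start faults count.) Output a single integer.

Answer: 4

Derivation:
Step 0: ref 2 → FAULT, frames=[2,-,-]
Step 1: ref 1 → FAULT, frames=[2,1,-]
Step 2: ref 4 → FAULT, frames=[2,1,4]
Step 3: ref 4 → HIT, frames=[2,1,4]
Step 4: ref 2 → HIT, frames=[2,1,4]
Step 5: ref 4 → HIT, frames=[2,1,4]
Step 6: ref 4 → HIT, frames=[2,1,4]
Step 7: ref 4 → HIT, frames=[2,1,4]
Step 8: ref 4 → HIT, frames=[2,1,4]
Step 9: ref 3 → FAULT (evict 2), frames=[3,1,4]
Total faults: 4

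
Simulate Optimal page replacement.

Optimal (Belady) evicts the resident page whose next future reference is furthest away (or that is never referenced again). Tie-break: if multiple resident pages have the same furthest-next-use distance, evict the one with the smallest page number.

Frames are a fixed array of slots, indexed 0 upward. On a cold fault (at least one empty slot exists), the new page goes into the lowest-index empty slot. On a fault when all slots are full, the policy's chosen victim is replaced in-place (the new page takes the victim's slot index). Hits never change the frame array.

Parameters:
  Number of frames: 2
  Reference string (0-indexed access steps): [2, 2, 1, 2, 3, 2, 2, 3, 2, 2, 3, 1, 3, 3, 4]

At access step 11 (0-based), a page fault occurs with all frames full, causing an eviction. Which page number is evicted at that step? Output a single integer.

Answer: 2

Derivation:
Step 0: ref 2 -> FAULT, frames=[2,-]
Step 1: ref 2 -> HIT, frames=[2,-]
Step 2: ref 1 -> FAULT, frames=[2,1]
Step 3: ref 2 -> HIT, frames=[2,1]
Step 4: ref 3 -> FAULT, evict 1, frames=[2,3]
Step 5: ref 2 -> HIT, frames=[2,3]
Step 6: ref 2 -> HIT, frames=[2,3]
Step 7: ref 3 -> HIT, frames=[2,3]
Step 8: ref 2 -> HIT, frames=[2,3]
Step 9: ref 2 -> HIT, frames=[2,3]
Step 10: ref 3 -> HIT, frames=[2,3]
Step 11: ref 1 -> FAULT, evict 2, frames=[1,3]
At step 11: evicted page 2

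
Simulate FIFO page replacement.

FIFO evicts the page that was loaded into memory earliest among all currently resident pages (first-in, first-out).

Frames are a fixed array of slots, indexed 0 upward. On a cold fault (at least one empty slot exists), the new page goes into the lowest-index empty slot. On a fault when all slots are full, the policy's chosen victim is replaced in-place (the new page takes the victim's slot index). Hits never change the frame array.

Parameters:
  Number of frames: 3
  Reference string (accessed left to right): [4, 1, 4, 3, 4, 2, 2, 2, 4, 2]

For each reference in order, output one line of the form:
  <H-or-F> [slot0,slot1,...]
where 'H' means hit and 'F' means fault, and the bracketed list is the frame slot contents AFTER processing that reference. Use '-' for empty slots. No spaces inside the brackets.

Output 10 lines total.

F [4,-,-]
F [4,1,-]
H [4,1,-]
F [4,1,3]
H [4,1,3]
F [2,1,3]
H [2,1,3]
H [2,1,3]
F [2,4,3]
H [2,4,3]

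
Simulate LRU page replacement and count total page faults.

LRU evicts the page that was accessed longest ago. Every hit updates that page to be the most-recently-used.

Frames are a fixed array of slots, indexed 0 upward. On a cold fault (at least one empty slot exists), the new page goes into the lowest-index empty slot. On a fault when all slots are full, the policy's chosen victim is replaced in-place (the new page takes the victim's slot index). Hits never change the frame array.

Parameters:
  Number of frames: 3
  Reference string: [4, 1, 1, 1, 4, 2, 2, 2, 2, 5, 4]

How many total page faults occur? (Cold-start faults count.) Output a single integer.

Step 0: ref 4 → FAULT, frames=[4,-,-]
Step 1: ref 1 → FAULT, frames=[4,1,-]
Step 2: ref 1 → HIT, frames=[4,1,-]
Step 3: ref 1 → HIT, frames=[4,1,-]
Step 4: ref 4 → HIT, frames=[4,1,-]
Step 5: ref 2 → FAULT, frames=[4,1,2]
Step 6: ref 2 → HIT, frames=[4,1,2]
Step 7: ref 2 → HIT, frames=[4,1,2]
Step 8: ref 2 → HIT, frames=[4,1,2]
Step 9: ref 5 → FAULT (evict 1), frames=[4,5,2]
Step 10: ref 4 → HIT, frames=[4,5,2]
Total faults: 4

Answer: 4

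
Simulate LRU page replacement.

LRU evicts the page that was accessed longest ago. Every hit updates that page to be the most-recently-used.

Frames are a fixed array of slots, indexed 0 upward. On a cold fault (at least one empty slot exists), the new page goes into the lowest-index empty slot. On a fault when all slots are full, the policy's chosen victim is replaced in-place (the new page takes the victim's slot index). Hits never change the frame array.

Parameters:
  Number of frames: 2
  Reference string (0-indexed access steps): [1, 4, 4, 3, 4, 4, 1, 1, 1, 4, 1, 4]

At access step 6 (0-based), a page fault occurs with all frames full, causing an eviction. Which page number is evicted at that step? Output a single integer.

Step 0: ref 1 -> FAULT, frames=[1,-]
Step 1: ref 4 -> FAULT, frames=[1,4]
Step 2: ref 4 -> HIT, frames=[1,4]
Step 3: ref 3 -> FAULT, evict 1, frames=[3,4]
Step 4: ref 4 -> HIT, frames=[3,4]
Step 5: ref 4 -> HIT, frames=[3,4]
Step 6: ref 1 -> FAULT, evict 3, frames=[1,4]
At step 6: evicted page 3

Answer: 3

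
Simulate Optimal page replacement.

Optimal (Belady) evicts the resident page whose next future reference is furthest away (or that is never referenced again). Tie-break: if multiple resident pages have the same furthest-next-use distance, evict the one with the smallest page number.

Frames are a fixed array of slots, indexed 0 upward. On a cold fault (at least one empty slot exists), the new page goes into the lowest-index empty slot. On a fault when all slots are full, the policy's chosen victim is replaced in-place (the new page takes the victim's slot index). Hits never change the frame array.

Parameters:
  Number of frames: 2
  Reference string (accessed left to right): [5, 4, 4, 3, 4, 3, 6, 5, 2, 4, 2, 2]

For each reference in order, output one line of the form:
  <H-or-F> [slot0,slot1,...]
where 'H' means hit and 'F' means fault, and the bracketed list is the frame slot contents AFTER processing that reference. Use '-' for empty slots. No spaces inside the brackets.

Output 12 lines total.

F [5,-]
F [5,4]
H [5,4]
F [3,4]
H [3,4]
H [3,4]
F [6,4]
F [5,4]
F [2,4]
H [2,4]
H [2,4]
H [2,4]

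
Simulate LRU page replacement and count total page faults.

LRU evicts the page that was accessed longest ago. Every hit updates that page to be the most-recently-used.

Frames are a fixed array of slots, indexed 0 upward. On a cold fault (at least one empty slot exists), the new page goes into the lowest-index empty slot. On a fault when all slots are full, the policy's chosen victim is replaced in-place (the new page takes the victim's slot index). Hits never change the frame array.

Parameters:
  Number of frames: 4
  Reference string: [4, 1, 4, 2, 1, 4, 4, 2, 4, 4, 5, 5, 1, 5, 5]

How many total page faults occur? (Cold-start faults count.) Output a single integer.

Step 0: ref 4 → FAULT, frames=[4,-,-,-]
Step 1: ref 1 → FAULT, frames=[4,1,-,-]
Step 2: ref 4 → HIT, frames=[4,1,-,-]
Step 3: ref 2 → FAULT, frames=[4,1,2,-]
Step 4: ref 1 → HIT, frames=[4,1,2,-]
Step 5: ref 4 → HIT, frames=[4,1,2,-]
Step 6: ref 4 → HIT, frames=[4,1,2,-]
Step 7: ref 2 → HIT, frames=[4,1,2,-]
Step 8: ref 4 → HIT, frames=[4,1,2,-]
Step 9: ref 4 → HIT, frames=[4,1,2,-]
Step 10: ref 5 → FAULT, frames=[4,1,2,5]
Step 11: ref 5 → HIT, frames=[4,1,2,5]
Step 12: ref 1 → HIT, frames=[4,1,2,5]
Step 13: ref 5 → HIT, frames=[4,1,2,5]
Step 14: ref 5 → HIT, frames=[4,1,2,5]
Total faults: 4

Answer: 4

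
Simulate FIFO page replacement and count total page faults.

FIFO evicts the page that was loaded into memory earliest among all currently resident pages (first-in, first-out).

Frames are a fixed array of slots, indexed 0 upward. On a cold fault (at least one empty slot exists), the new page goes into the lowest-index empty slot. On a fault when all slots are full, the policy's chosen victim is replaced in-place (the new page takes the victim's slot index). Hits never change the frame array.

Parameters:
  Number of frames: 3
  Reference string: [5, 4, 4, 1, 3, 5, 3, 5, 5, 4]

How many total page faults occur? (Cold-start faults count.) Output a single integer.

Answer: 6

Derivation:
Step 0: ref 5 → FAULT, frames=[5,-,-]
Step 1: ref 4 → FAULT, frames=[5,4,-]
Step 2: ref 4 → HIT, frames=[5,4,-]
Step 3: ref 1 → FAULT, frames=[5,4,1]
Step 4: ref 3 → FAULT (evict 5), frames=[3,4,1]
Step 5: ref 5 → FAULT (evict 4), frames=[3,5,1]
Step 6: ref 3 → HIT, frames=[3,5,1]
Step 7: ref 5 → HIT, frames=[3,5,1]
Step 8: ref 5 → HIT, frames=[3,5,1]
Step 9: ref 4 → FAULT (evict 1), frames=[3,5,4]
Total faults: 6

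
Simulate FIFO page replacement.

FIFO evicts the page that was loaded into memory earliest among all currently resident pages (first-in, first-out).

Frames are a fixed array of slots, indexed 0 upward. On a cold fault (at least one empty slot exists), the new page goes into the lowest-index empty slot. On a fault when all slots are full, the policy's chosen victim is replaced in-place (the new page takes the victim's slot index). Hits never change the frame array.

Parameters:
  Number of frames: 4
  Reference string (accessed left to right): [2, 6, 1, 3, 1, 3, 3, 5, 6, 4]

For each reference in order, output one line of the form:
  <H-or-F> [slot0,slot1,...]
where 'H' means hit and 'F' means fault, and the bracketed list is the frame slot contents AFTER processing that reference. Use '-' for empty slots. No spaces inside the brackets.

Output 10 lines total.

F [2,-,-,-]
F [2,6,-,-]
F [2,6,1,-]
F [2,6,1,3]
H [2,6,1,3]
H [2,6,1,3]
H [2,6,1,3]
F [5,6,1,3]
H [5,6,1,3]
F [5,4,1,3]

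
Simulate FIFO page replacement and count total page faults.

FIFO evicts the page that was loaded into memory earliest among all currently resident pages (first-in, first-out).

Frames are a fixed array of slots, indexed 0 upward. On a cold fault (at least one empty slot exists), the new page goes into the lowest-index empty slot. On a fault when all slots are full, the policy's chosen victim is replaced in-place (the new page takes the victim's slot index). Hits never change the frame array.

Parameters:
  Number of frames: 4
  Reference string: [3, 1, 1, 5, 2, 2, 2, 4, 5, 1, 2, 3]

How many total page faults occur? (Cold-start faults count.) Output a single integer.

Step 0: ref 3 → FAULT, frames=[3,-,-,-]
Step 1: ref 1 → FAULT, frames=[3,1,-,-]
Step 2: ref 1 → HIT, frames=[3,1,-,-]
Step 3: ref 5 → FAULT, frames=[3,1,5,-]
Step 4: ref 2 → FAULT, frames=[3,1,5,2]
Step 5: ref 2 → HIT, frames=[3,1,5,2]
Step 6: ref 2 → HIT, frames=[3,1,5,2]
Step 7: ref 4 → FAULT (evict 3), frames=[4,1,5,2]
Step 8: ref 5 → HIT, frames=[4,1,5,2]
Step 9: ref 1 → HIT, frames=[4,1,5,2]
Step 10: ref 2 → HIT, frames=[4,1,5,2]
Step 11: ref 3 → FAULT (evict 1), frames=[4,3,5,2]
Total faults: 6

Answer: 6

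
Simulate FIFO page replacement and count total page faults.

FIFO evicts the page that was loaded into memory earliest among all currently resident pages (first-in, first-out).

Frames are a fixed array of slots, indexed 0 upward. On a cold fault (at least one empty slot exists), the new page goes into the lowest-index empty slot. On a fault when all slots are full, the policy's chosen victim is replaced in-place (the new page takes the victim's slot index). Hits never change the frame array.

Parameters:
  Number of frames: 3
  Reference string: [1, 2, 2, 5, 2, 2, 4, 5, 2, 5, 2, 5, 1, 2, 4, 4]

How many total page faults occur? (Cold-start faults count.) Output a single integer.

Step 0: ref 1 → FAULT, frames=[1,-,-]
Step 1: ref 2 → FAULT, frames=[1,2,-]
Step 2: ref 2 → HIT, frames=[1,2,-]
Step 3: ref 5 → FAULT, frames=[1,2,5]
Step 4: ref 2 → HIT, frames=[1,2,5]
Step 5: ref 2 → HIT, frames=[1,2,5]
Step 6: ref 4 → FAULT (evict 1), frames=[4,2,5]
Step 7: ref 5 → HIT, frames=[4,2,5]
Step 8: ref 2 → HIT, frames=[4,2,5]
Step 9: ref 5 → HIT, frames=[4,2,5]
Step 10: ref 2 → HIT, frames=[4,2,5]
Step 11: ref 5 → HIT, frames=[4,2,5]
Step 12: ref 1 → FAULT (evict 2), frames=[4,1,5]
Step 13: ref 2 → FAULT (evict 5), frames=[4,1,2]
Step 14: ref 4 → HIT, frames=[4,1,2]
Step 15: ref 4 → HIT, frames=[4,1,2]
Total faults: 6

Answer: 6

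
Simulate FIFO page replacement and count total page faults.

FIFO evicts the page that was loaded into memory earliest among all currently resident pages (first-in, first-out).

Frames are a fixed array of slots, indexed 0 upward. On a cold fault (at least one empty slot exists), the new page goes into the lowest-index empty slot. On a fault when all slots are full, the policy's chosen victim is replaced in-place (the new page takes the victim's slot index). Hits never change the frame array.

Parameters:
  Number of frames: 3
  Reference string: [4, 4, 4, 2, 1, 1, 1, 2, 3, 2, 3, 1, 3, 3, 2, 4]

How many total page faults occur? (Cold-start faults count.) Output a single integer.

Step 0: ref 4 → FAULT, frames=[4,-,-]
Step 1: ref 4 → HIT, frames=[4,-,-]
Step 2: ref 4 → HIT, frames=[4,-,-]
Step 3: ref 2 → FAULT, frames=[4,2,-]
Step 4: ref 1 → FAULT, frames=[4,2,1]
Step 5: ref 1 → HIT, frames=[4,2,1]
Step 6: ref 1 → HIT, frames=[4,2,1]
Step 7: ref 2 → HIT, frames=[4,2,1]
Step 8: ref 3 → FAULT (evict 4), frames=[3,2,1]
Step 9: ref 2 → HIT, frames=[3,2,1]
Step 10: ref 3 → HIT, frames=[3,2,1]
Step 11: ref 1 → HIT, frames=[3,2,1]
Step 12: ref 3 → HIT, frames=[3,2,1]
Step 13: ref 3 → HIT, frames=[3,2,1]
Step 14: ref 2 → HIT, frames=[3,2,1]
Step 15: ref 4 → FAULT (evict 2), frames=[3,4,1]
Total faults: 5

Answer: 5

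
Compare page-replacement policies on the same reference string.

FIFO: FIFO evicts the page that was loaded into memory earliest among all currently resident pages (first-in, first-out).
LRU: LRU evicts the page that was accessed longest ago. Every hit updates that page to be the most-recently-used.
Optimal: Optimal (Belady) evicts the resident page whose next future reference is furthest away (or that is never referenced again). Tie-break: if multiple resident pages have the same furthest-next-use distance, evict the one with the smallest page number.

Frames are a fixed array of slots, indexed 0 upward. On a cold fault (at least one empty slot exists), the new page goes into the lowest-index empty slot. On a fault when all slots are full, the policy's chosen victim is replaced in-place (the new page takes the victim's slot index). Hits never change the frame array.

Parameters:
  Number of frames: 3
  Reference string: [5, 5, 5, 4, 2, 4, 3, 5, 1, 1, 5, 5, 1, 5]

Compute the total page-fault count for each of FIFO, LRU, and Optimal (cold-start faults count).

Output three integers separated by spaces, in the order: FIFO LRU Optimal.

--- FIFO ---
  step 0: ref 5 -> FAULT, frames=[5,-,-] (faults so far: 1)
  step 1: ref 5 -> HIT, frames=[5,-,-] (faults so far: 1)
  step 2: ref 5 -> HIT, frames=[5,-,-] (faults so far: 1)
  step 3: ref 4 -> FAULT, frames=[5,4,-] (faults so far: 2)
  step 4: ref 2 -> FAULT, frames=[5,4,2] (faults so far: 3)
  step 5: ref 4 -> HIT, frames=[5,4,2] (faults so far: 3)
  step 6: ref 3 -> FAULT, evict 5, frames=[3,4,2] (faults so far: 4)
  step 7: ref 5 -> FAULT, evict 4, frames=[3,5,2] (faults so far: 5)
  step 8: ref 1 -> FAULT, evict 2, frames=[3,5,1] (faults so far: 6)
  step 9: ref 1 -> HIT, frames=[3,5,1] (faults so far: 6)
  step 10: ref 5 -> HIT, frames=[3,5,1] (faults so far: 6)
  step 11: ref 5 -> HIT, frames=[3,5,1] (faults so far: 6)
  step 12: ref 1 -> HIT, frames=[3,5,1] (faults so far: 6)
  step 13: ref 5 -> HIT, frames=[3,5,1] (faults so far: 6)
  FIFO total faults: 6
--- LRU ---
  step 0: ref 5 -> FAULT, frames=[5,-,-] (faults so far: 1)
  step 1: ref 5 -> HIT, frames=[5,-,-] (faults so far: 1)
  step 2: ref 5 -> HIT, frames=[5,-,-] (faults so far: 1)
  step 3: ref 4 -> FAULT, frames=[5,4,-] (faults so far: 2)
  step 4: ref 2 -> FAULT, frames=[5,4,2] (faults so far: 3)
  step 5: ref 4 -> HIT, frames=[5,4,2] (faults so far: 3)
  step 6: ref 3 -> FAULT, evict 5, frames=[3,4,2] (faults so far: 4)
  step 7: ref 5 -> FAULT, evict 2, frames=[3,4,5] (faults so far: 5)
  step 8: ref 1 -> FAULT, evict 4, frames=[3,1,5] (faults so far: 6)
  step 9: ref 1 -> HIT, frames=[3,1,5] (faults so far: 6)
  step 10: ref 5 -> HIT, frames=[3,1,5] (faults so far: 6)
  step 11: ref 5 -> HIT, frames=[3,1,5] (faults so far: 6)
  step 12: ref 1 -> HIT, frames=[3,1,5] (faults so far: 6)
  step 13: ref 5 -> HIT, frames=[3,1,5] (faults so far: 6)
  LRU total faults: 6
--- Optimal ---
  step 0: ref 5 -> FAULT, frames=[5,-,-] (faults so far: 1)
  step 1: ref 5 -> HIT, frames=[5,-,-] (faults so far: 1)
  step 2: ref 5 -> HIT, frames=[5,-,-] (faults so far: 1)
  step 3: ref 4 -> FAULT, frames=[5,4,-] (faults so far: 2)
  step 4: ref 2 -> FAULT, frames=[5,4,2] (faults so far: 3)
  step 5: ref 4 -> HIT, frames=[5,4,2] (faults so far: 3)
  step 6: ref 3 -> FAULT, evict 2, frames=[5,4,3] (faults so far: 4)
  step 7: ref 5 -> HIT, frames=[5,4,3] (faults so far: 4)
  step 8: ref 1 -> FAULT, evict 3, frames=[5,4,1] (faults so far: 5)
  step 9: ref 1 -> HIT, frames=[5,4,1] (faults so far: 5)
  step 10: ref 5 -> HIT, frames=[5,4,1] (faults so far: 5)
  step 11: ref 5 -> HIT, frames=[5,4,1] (faults so far: 5)
  step 12: ref 1 -> HIT, frames=[5,4,1] (faults so far: 5)
  step 13: ref 5 -> HIT, frames=[5,4,1] (faults so far: 5)
  Optimal total faults: 5

Answer: 6 6 5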